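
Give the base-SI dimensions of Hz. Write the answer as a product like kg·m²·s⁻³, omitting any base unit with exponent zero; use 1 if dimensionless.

Hz = 1/s = s⁻¹ (frequency is cycles per second).

s⁻¹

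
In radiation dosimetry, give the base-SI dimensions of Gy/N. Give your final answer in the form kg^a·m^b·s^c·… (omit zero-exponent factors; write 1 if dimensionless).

Gy = J/kg (absorbed dose = energy per mass),
    = m²·s⁻².
N = kg·m/s² = kg·m·s⁻² (force = mass × acceleration).
So N⁻¹ = kg⁻¹·m⁻¹·s².
Combining: Gy·N⁻¹ = (m²·s⁻²) · (kg⁻¹·m⁻¹·s²) = kg⁻¹·m.

kg⁻¹·m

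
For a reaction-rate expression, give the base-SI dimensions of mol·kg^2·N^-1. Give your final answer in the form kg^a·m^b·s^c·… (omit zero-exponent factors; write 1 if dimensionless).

N = kg·m/s² = kg·m·s⁻² (force = mass × acceleration).
So N⁻¹ = kg⁻¹·m⁻¹·s².
Combining: mol·kg²·N⁻¹ = mol · kg² · (kg⁻¹·m⁻¹·s²) = kg·m⁻¹·s²·mol.

kg·m⁻¹·s²·mol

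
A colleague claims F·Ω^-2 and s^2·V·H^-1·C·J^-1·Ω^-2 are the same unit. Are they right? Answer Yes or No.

Yes

Left side:
  F = kg⁻¹·m⁻²·s⁴·A².
  Ω = kg·m²·s⁻³·A⁻².
  So Ω⁻² = kg⁻²·m⁻⁴·s⁶·A⁴.
  Combining: F·Ω⁻² = (kg⁻¹·m⁻²·s⁴·A²) · (kg⁻²·m⁻⁴·s⁶·A⁴) = kg⁻³·m⁻⁶·s¹⁰·A⁶.
Right side:
  V = W/A (potential = power per current),
      = kg·m²·s⁻³·A⁻¹.
  H = Wb/A (inductance = flux per current),
      = kg·m²·s⁻²·A⁻².
  So H⁻¹ = kg⁻¹·m⁻²·s²·A².
  C = A·s = s·A (charge = current × time).
  J = N·m (work = force × distance),
      = kg·m²·s⁻².
  So J⁻¹ = kg⁻¹·m⁻²·s².
  Ω = V/A (resistance = voltage per current),
      = kg·m²·s⁻³·A⁻².
  So Ω⁻² = kg⁻²·m⁻⁴·s⁶·A⁴.
  Combining: s²·V·H⁻¹·C·J⁻¹·Ω⁻² = s² · (kg·m²·s⁻³·A⁻¹) · (kg⁻¹·m⁻²·s²·A²) · (s·A) · (kg⁻¹·m⁻²·s²) · (kg⁻²·m⁻⁴·s⁶·A⁴) = kg⁻³·m⁻⁶·s¹⁰·A⁶.
Both reduce to kg⁻³·m⁻⁶·s¹⁰·A⁶.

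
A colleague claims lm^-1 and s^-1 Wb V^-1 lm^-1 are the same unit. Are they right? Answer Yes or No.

Left side:
  lm = cd.
  So lm⁻¹ = cd⁻¹.
Right side:
  Wb = V·s (flux: a volt is a weber per second),
      = kg·m²·s⁻²·A⁻¹.
  V = W/A (potential = power per current),
      = kg·m²·s⁻³·A⁻¹.
  So V⁻¹ = kg⁻¹·m⁻²·s³·A.
  lm = cd·sr = cd (luminous flux; sr is dimensionless).
  So lm⁻¹ = cd⁻¹.
  Combining: s⁻¹·Wb·V⁻¹·lm⁻¹ = s⁻¹ · (kg·m²·s⁻²·A⁻¹) · (kg⁻¹·m⁻²·s³·A) · cd⁻¹ = cd⁻¹.
Both reduce to cd⁻¹.

Yes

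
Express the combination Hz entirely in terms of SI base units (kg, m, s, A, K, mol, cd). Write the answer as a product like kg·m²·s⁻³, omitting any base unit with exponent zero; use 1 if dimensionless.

Hz = s⁻¹.

s⁻¹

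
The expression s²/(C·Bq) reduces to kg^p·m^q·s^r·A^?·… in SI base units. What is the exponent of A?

C = A·s = s·A (charge = current × time).
So C⁻¹ = s⁻¹·A⁻¹.
Bq = 1/s = s⁻¹ (activity is decays per second).
So Bq⁻¹ = s.
Combining: C⁻¹·Bq⁻¹·s² = (s⁻¹·A⁻¹) · s · s² = s²·A⁻¹.
The exponent of A is -1.

-1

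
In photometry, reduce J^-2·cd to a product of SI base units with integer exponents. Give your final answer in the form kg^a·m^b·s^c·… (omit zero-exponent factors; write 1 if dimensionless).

J = kg·m²·s⁻².
So J⁻² = kg⁻²·m⁻⁴·s⁴.
Combining: J⁻²·cd = (kg⁻²·m⁻⁴·s⁴) · cd = kg⁻²·m⁻⁴·s⁴·cd.

kg⁻²·m⁻⁴·s⁴·cd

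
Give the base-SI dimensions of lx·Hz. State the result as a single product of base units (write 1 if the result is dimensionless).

m⁻²·s⁻¹·cd

lx = lm/m² (illuminance = luminous flux per area),
    = m⁻²·cd.
Hz = 1/s = s⁻¹ (frequency is cycles per second).
Combining: lx·Hz = (m⁻²·cd) · s⁻¹ = m⁻²·s⁻¹·cd.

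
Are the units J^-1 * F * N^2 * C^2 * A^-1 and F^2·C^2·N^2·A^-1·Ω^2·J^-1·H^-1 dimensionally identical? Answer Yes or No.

Yes

Left side:
  J = N·m (work = force × distance),
      = kg·m²·s⁻².
  So J⁻¹ = kg⁻¹·m⁻²·s².
  F = C/V (capacitance = charge per voltage),
      = A·s/(kg·m²·s⁻³·A⁻¹) (substituting C and V),
      = kg⁻¹·m⁻²·s⁴·A².
  N = kg·m/s² = kg·m·s⁻² (force = mass × acceleration).
  So N² = kg²·m²·s⁻⁴.
  C = A·s = s·A (charge = current × time).
  So C² = s²·A².
  Combining: J⁻¹·F·N²·C²·A⁻¹ = (kg⁻¹·m⁻²·s²) · (kg⁻¹·m⁻²·s⁴·A²) · (kg²·m²·s⁻⁴) · (s²·A²) · A⁻¹ = m⁻²·s⁴·A³.
Right side:
  F = kg⁻¹·m⁻²·s⁴·A².
  So F² = kg⁻²·m⁻⁴·s⁸·A⁴.
  C = s·A.
  So C² = s²·A².
  N = kg·m·s⁻².
  So N² = kg²·m²·s⁻⁴.
  Ω = kg·m²·s⁻³·A⁻².
  So Ω² = kg²·m⁴·s⁻⁶·A⁻⁴.
  J = kg·m²·s⁻².
  So J⁻¹ = kg⁻¹·m⁻²·s².
  H = kg·m²·s⁻²·A⁻².
  So H⁻¹ = kg⁻¹·m⁻²·s²·A².
  Combining: F²·C²·N²·A⁻¹·Ω²·J⁻¹·H⁻¹ = (kg⁻²·m⁻⁴·s⁸·A⁴) · (s²·A²) · (kg²·m²·s⁻⁴) · A⁻¹ · (kg²·m⁴·s⁻⁶·A⁻⁴) · (kg⁻¹·m⁻²·s²) · (kg⁻¹·m⁻²·s²·A²) = m⁻²·s⁴·A³.
Both reduce to m⁻²·s⁴·A³.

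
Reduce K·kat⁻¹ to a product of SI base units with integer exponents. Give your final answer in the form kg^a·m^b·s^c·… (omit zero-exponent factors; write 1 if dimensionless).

s·K·mol⁻¹

kat = mol/s = s⁻¹·mol (catalytic activity).
So kat⁻¹ = s·mol⁻¹.
Combining: K·kat⁻¹ = K · (s·mol⁻¹) = s·K·mol⁻¹.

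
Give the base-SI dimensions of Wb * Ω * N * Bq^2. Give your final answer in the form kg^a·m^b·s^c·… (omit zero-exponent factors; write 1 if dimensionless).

kg³·m⁵·s⁻⁹·A⁻³

Wb = V·s (flux: a volt is a weber per second),
    = kg·m²·s⁻²·A⁻¹.
Ω = V/A (resistance = voltage per current),
    = kg·m²·s⁻³·A⁻².
N = kg·m/s² = kg·m·s⁻² (force = mass × acceleration).
Bq = 1/s = s⁻¹ (activity is decays per second).
So Bq² = s⁻².
Combining: Wb·Ω·N·Bq² = (kg·m²·s⁻²·A⁻¹) · (kg·m²·s⁻³·A⁻²) · (kg·m·s⁻²) · s⁻² = kg³·m⁵·s⁻⁹·A⁻³.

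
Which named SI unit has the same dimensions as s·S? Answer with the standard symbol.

S = 1/Ω (conductance is reciprocal resistance),
    = kg⁻¹·m⁻²·s³·A².
Combining: s·S = s · (kg⁻¹·m⁻²·s³·A²) = kg⁻¹·m⁻²·s⁴·A².
kg⁻¹·m⁻²·s⁴·A² is the base-SI form of the farad.

F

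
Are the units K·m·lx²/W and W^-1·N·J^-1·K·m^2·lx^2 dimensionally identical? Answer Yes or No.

Yes

Left side:
  W = J/s (power = energy per time),
      = kg·m²·s⁻³.
  So W⁻¹ = kg⁻¹·m⁻²·s³.
  lx = lm/m² (illuminance = luminous flux per area),
      = m⁻²·cd.
  So lx² = m⁻⁴·cd².
  Combining: K·W⁻¹·m·lx² = K · (kg⁻¹·m⁻²·s³) · m · (m⁻⁴·cd²) = kg⁻¹·m⁻⁵·s³·K·cd².
Right side:
  W = kg·m²·s⁻³.
  So W⁻¹ = kg⁻¹·m⁻²·s³.
  N = kg·m·s⁻².
  J = kg·m²·s⁻².
  So J⁻¹ = kg⁻¹·m⁻²·s².
  lx = m⁻²·cd.
  So lx² = m⁻⁴·cd².
  Combining: W⁻¹·N·J⁻¹·K·m²·lx² = (kg⁻¹·m⁻²·s³) · (kg·m·s⁻²) · (kg⁻¹·m⁻²·s²) · K · m² · (m⁻⁴·cd²) = kg⁻¹·m⁻⁵·s³·K·cd².
Both reduce to kg⁻¹·m⁻⁵·s³·K·cd².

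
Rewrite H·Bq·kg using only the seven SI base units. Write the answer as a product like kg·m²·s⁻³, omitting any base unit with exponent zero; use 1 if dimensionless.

H = Wb/A (inductance = flux per current),
    = kg·m²·s⁻²·A⁻².
Bq = 1/s = s⁻¹ (activity is decays per second).
Combining: H·Bq·kg = (kg·m²·s⁻²·A⁻²) · s⁻¹ · kg = kg²·m²·s⁻³·A⁻².

kg²·m²·s⁻³·A⁻²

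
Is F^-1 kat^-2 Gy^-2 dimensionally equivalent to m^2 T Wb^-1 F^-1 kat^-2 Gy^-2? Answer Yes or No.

Left side:
  F = C/V (capacitance = charge per voltage),
      = A·s/(kg·m²·s⁻³·A⁻¹) (substituting C and V),
      = kg⁻¹·m⁻²·s⁴·A².
  So F⁻¹ = kg·m²·s⁻⁴·A⁻².
  kat = mol/s = s⁻¹·mol (catalytic activity).
  So kat⁻² = s²·mol⁻².
  Gy = J/kg (absorbed dose = energy per mass),
      = m²·s⁻².
  So Gy⁻² = m⁻⁴·s⁴.
  Combining: F⁻¹·kat⁻²·Gy⁻² = (kg·m²·s⁻⁴·A⁻²) · (s²·mol⁻²) · (m⁻⁴·s⁴) = kg·m⁻²·s²·A⁻²·mol⁻².
Right side:
  T = Wb/m² (flux density = flux per area),
      = kg·s⁻²·A⁻¹.
  Wb = V·s (flux: a volt is a weber per second),
      = kg·m²·s⁻²·A⁻¹.
  So Wb⁻¹ = kg⁻¹·m⁻²·s²·A.
  F = C/V (capacitance = charge per voltage),
      = A·s/(kg·m²·s⁻³·A⁻¹) (substituting C and V),
      = kg⁻¹·m⁻²·s⁴·A².
  So F⁻¹ = kg·m²·s⁻⁴·A⁻².
  kat = mol/s = s⁻¹·mol (catalytic activity).
  So kat⁻² = s²·mol⁻².
  Gy = J/kg (absorbed dose = energy per mass),
      = m²·s⁻².
  So Gy⁻² = m⁻⁴·s⁴.
  Combining: m²·T·Wb⁻¹·F⁻¹·kat⁻²·Gy⁻² = m² · (kg·s⁻²·A⁻¹) · (kg⁻¹·m⁻²·s²·A) · (kg·m²·s⁻⁴·A⁻²) · (s²·mol⁻²) · (m⁻⁴·s⁴) = kg·m⁻²·s²·A⁻²·mol⁻².
Both reduce to kg·m⁻²·s²·A⁻²·mol⁻².

Yes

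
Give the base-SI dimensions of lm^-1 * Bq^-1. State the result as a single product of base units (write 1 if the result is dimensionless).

s·cd⁻¹

lm = cd·sr = cd (luminous flux; sr is dimensionless).
So lm⁻¹ = cd⁻¹.
Bq = 1/s = s⁻¹ (activity is decays per second).
So Bq⁻¹ = s.
Combining: lm⁻¹·Bq⁻¹ = cd⁻¹ · s = s·cd⁻¹.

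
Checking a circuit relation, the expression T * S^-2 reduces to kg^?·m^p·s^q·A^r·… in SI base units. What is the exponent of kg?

T = kg·s⁻²·A⁻¹.
S = kg⁻¹·m⁻²·s³·A².
So S⁻² = kg²·m⁴·s⁻⁶·A⁻⁴.
Combining: T·S⁻² = (kg·s⁻²·A⁻¹) · (kg²·m⁴·s⁻⁶·A⁻⁴) = kg³·m⁴·s⁻⁸·A⁻⁵.
The exponent of kg is 3.

3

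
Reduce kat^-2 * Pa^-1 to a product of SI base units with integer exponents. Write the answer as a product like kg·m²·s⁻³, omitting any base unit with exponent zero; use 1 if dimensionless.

kat = mol/s = s⁻¹·mol (catalytic activity).
So kat⁻² = s²·mol⁻².
Pa = N/m² (pressure = force per area),
    = kg·m⁻¹·s⁻².
So Pa⁻¹ = kg⁻¹·m·s².
Combining: kat⁻²·Pa⁻¹ = (s²·mol⁻²) · (kg⁻¹·m·s²) = kg⁻¹·m·s⁴·mol⁻².

kg⁻¹·m·s⁴·mol⁻²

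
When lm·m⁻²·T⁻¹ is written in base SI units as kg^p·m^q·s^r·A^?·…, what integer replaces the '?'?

1

lm = cd·sr = cd (luminous flux; sr is dimensionless).
T = Wb/m² (flux density = flux per area),
    = kg·s⁻²·A⁻¹.
So T⁻¹ = kg⁻¹·s²·A.
Combining: lm·m⁻²·T⁻¹ = cd · m⁻² · (kg⁻¹·s²·A) = kg⁻¹·m⁻²·s²·A·cd.
The exponent of A is 1.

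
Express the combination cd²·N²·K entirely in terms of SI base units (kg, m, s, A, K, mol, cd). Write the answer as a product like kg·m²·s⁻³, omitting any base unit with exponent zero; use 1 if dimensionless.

N = kg·m/s² = kg·m·s⁻² (force = mass × acceleration).
So N² = kg²·m²·s⁻⁴.
Combining: cd²·N²·K = cd² · (kg²·m²·s⁻⁴) · K = kg²·m²·s⁻⁴·K·cd².

kg²·m²·s⁻⁴·K·cd²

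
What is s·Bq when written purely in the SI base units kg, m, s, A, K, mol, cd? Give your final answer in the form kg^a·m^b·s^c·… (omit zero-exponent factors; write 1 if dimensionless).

1

Bq = s⁻¹.
Combining: s·Bq = s · s⁻¹ = 1.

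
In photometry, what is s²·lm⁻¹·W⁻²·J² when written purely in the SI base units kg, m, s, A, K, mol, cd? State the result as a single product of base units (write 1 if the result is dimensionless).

s⁴·cd⁻¹

lm = cd.
So lm⁻¹ = cd⁻¹.
W = kg·m²·s⁻³.
So W⁻² = kg⁻²·m⁻⁴·s⁶.
J = kg·m²·s⁻².
So J² = kg²·m⁴·s⁻⁴.
Combining: s²·lm⁻¹·W⁻²·J² = s² · cd⁻¹ · (kg⁻²·m⁻⁴·s⁶) · (kg²·m⁴·s⁻⁴) = s⁴·cd⁻¹.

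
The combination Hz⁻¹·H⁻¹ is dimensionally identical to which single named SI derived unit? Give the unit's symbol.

Hz = 1/s = s⁻¹ (frequency is cycles per second).
So Hz⁻¹ = s.
H = Wb/A (inductance = flux per current),
    = kg·m²·s⁻²·A⁻².
So H⁻¹ = kg⁻¹·m⁻²·s²·A².
Combining: Hz⁻¹·H⁻¹ = s · (kg⁻¹·m⁻²·s²·A²) = kg⁻¹·m⁻²·s³·A².
kg⁻¹·m⁻²·s³·A² is the base-SI form of the siemens.

S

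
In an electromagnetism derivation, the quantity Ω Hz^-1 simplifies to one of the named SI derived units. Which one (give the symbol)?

H

Ω = kg·m²·s⁻³·A⁻².
Hz = s⁻¹.
So Hz⁻¹ = s.
Combining: Ω·Hz⁻¹ = (kg·m²·s⁻³·A⁻²) · s = kg·m²·s⁻²·A⁻².
kg·m²·s⁻²·A⁻² is the base-SI form of the henry.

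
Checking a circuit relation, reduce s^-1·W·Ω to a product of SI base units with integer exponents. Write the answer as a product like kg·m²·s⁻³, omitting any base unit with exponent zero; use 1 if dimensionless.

W = J/s (power = energy per time),
    = kg·m²·s⁻³.
Ω = V/A (resistance = voltage per current),
    = kg·m²·s⁻³·A⁻².
Combining: s⁻¹·W·Ω = s⁻¹ · (kg·m²·s⁻³) · (kg·m²·s⁻³·A⁻²) = kg²·m⁴·s⁻⁷·A⁻².

kg²·m⁴·s⁻⁷·A⁻²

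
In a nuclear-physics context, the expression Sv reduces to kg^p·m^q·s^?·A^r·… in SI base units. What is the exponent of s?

Sv = J/kg (equivalent dose = energy per mass),
    = m²·s⁻².
The exponent of s is -2.

-2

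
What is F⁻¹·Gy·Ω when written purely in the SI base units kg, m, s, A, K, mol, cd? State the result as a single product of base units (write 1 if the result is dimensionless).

kg²·m⁶·s⁻⁹·A⁻⁴

F = kg⁻¹·m⁻²·s⁴·A².
So F⁻¹ = kg·m²·s⁻⁴·A⁻².
Gy = m²·s⁻².
Ω = kg·m²·s⁻³·A⁻².
Combining: F⁻¹·Gy·Ω = (kg·m²·s⁻⁴·A⁻²) · (m²·s⁻²) · (kg·m²·s⁻³·A⁻²) = kg²·m⁶·s⁻⁹·A⁻⁴.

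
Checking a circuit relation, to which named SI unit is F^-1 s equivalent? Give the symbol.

Ω

F = C/V (capacitance = charge per voltage),
    = A·s/(kg·m²·s⁻³·A⁻¹) (substituting C and V),
    = kg⁻¹·m⁻²·s⁴·A².
So F⁻¹ = kg·m²·s⁻⁴·A⁻².
Combining: F⁻¹·s = (kg·m²·s⁻⁴·A⁻²) · s = kg·m²·s⁻³·A⁻².
kg·m²·s⁻³·A⁻² is the base-SI form of the ohm.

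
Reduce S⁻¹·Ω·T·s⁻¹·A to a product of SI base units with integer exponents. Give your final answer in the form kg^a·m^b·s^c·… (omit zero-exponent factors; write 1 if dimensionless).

S = kg⁻¹·m⁻²·s³·A².
So S⁻¹ = kg·m²·s⁻³·A⁻².
Ω = kg·m²·s⁻³·A⁻².
T = kg·s⁻²·A⁻¹.
Combining: S⁻¹·Ω·T·s⁻¹·A = (kg·m²·s⁻³·A⁻²) · (kg·m²·s⁻³·A⁻²) · (kg·s⁻²·A⁻¹) · s⁻¹ · A = kg³·m⁴·s⁻⁹·A⁻⁴.

kg³·m⁴·s⁻⁹·A⁻⁴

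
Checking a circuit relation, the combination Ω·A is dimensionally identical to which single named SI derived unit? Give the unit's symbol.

V

Ω = V/A (resistance = voltage per current),
    = kg·m²·s⁻³·A⁻².
Combining: Ω·A = (kg·m²·s⁻³·A⁻²) · A = kg·m²·s⁻³·A⁻¹.
kg·m²·s⁻³·A⁻¹ is the base-SI form of the volt.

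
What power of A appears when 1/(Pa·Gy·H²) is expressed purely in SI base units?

4

Pa = N/m² (pressure = force per area),
    = kg·m⁻¹·s⁻².
So Pa⁻¹ = kg⁻¹·m·s².
Gy = J/kg (absorbed dose = energy per mass),
    = m²·s⁻².
So Gy⁻¹ = m⁻²·s².
H = Wb/A (inductance = flux per current),
    = kg·m²·s⁻²·A⁻².
So H⁻² = kg⁻²·m⁻⁴·s⁴·A⁴.
Combining: Pa⁻¹·Gy⁻¹·H⁻² = (kg⁻¹·m·s²) · (m⁻²·s²) · (kg⁻²·m⁻⁴·s⁴·A⁴) = kg⁻³·m⁻⁵·s⁸·A⁴.
The exponent of A is 4.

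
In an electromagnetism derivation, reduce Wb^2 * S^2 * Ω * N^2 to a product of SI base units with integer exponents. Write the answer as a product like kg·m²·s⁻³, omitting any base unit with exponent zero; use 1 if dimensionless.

Wb = V·s (flux: a volt is a weber per second),
    = kg·m²·s⁻²·A⁻¹.
So Wb² = kg²·m⁴·s⁻⁴·A⁻².
S = 1/Ω (conductance is reciprocal resistance),
    = kg⁻¹·m⁻²·s³·A².
So S² = kg⁻²·m⁻⁴·s⁶·A⁴.
Ω = V/A (resistance = voltage per current),
    = kg·m²·s⁻³·A⁻².
N = kg·m/s² = kg·m·s⁻² (force = mass × acceleration).
So N² = kg²·m²·s⁻⁴.
Combining: Wb²·S²·Ω·N² = (kg²·m⁴·s⁻⁴·A⁻²) · (kg⁻²·m⁻⁴·s⁶·A⁴) · (kg·m²·s⁻³·A⁻²) · (kg²·m²·s⁻⁴) = kg³·m⁴·s⁻⁵.

kg³·m⁴·s⁻⁵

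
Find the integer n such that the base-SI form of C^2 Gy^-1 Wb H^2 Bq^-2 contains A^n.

-3

C = A·s = s·A (charge = current × time).
So C² = s²·A².
Gy = J/kg (absorbed dose = energy per mass),
    = m²·s⁻².
So Gy⁻¹ = m⁻²·s².
Wb = V·s (flux: a volt is a weber per second),
    = kg·m²·s⁻²·A⁻¹.
H = Wb/A (inductance = flux per current),
    = kg·m²·s⁻²·A⁻².
So H² = kg²·m⁴·s⁻⁴·A⁻⁴.
Bq = 1/s = s⁻¹ (activity is decays per second).
So Bq⁻² = s².
Combining: C²·Gy⁻¹·Wb·H²·Bq⁻² = (s²·A²) · (m⁻²·s²) · (kg·m²·s⁻²·A⁻¹) · (kg²·m⁴·s⁻⁴·A⁻⁴) · s² = kg³·m⁴·A⁻³.
The exponent of A is -3.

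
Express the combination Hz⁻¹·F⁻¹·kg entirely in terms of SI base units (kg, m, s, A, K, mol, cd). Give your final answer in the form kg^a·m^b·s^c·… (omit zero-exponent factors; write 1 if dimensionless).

Hz = 1/s = s⁻¹ (frequency is cycles per second).
So Hz⁻¹ = s.
F = C/V (capacitance = charge per voltage),
    = A·s/(kg·m²·s⁻³·A⁻¹) (substituting C and V),
    = kg⁻¹·m⁻²·s⁴·A².
So F⁻¹ = kg·m²·s⁻⁴·A⁻².
Combining: Hz⁻¹·F⁻¹·kg = s · (kg·m²·s⁻⁴·A⁻²) · kg = kg²·m²·s⁻³·A⁻².

kg²·m²·s⁻³·A⁻²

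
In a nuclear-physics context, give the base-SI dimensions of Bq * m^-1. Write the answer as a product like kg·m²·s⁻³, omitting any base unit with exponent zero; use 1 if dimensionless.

m⁻¹·s⁻¹

Bq = s⁻¹.
Combining: Bq·m⁻¹ = s⁻¹ · m⁻¹ = m⁻¹·s⁻¹.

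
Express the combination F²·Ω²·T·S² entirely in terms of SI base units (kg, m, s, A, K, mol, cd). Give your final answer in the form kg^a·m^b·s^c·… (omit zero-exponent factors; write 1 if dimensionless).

kg⁻¹·m⁻⁴·s⁶·A³

F = kg⁻¹·m⁻²·s⁴·A².
So F² = kg⁻²·m⁻⁴·s⁸·A⁴.
Ω = kg·m²·s⁻³·A⁻².
So Ω² = kg²·m⁴·s⁻⁶·A⁻⁴.
T = kg·s⁻²·A⁻¹.
S = kg⁻¹·m⁻²·s³·A².
So S² = kg⁻²·m⁻⁴·s⁶·A⁴.
Combining: F²·Ω²·T·S² = (kg⁻²·m⁻⁴·s⁸·A⁴) · (kg²·m⁴·s⁻⁶·A⁻⁴) · (kg·s⁻²·A⁻¹) · (kg⁻²·m⁻⁴·s⁶·A⁴) = kg⁻¹·m⁻⁴·s⁶·A³.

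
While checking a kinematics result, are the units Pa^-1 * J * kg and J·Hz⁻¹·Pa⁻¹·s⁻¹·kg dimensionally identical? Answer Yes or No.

Yes

Left side:
  Pa = kg·m⁻¹·s⁻².
  So Pa⁻¹ = kg⁻¹·m·s².
  J = kg·m²·s⁻².
  Combining: Pa⁻¹·J·kg = (kg⁻¹·m·s²) · (kg·m²·s⁻²) · kg = kg·m³.
Right side:
  J = kg·m²·s⁻².
  Hz = s⁻¹.
  So Hz⁻¹ = s.
  Pa = kg·m⁻¹·s⁻².
  So Pa⁻¹ = kg⁻¹·m·s².
  Combining: J·Hz⁻¹·Pa⁻¹·s⁻¹·kg = (kg·m²·s⁻²) · s · (kg⁻¹·m·s²) · s⁻¹ · kg = kg·m³.
Both reduce to kg·m³.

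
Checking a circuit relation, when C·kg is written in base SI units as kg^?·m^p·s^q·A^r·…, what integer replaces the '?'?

C = s·A.
Combining: C·kg = (s·A) · kg = kg·s·A.
The exponent of kg is 1.

1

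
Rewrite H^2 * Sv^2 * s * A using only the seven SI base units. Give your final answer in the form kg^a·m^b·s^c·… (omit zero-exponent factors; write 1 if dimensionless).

H = kg·m²·s⁻²·A⁻².
So H² = kg²·m⁴·s⁻⁴·A⁻⁴.
Sv = m²·s⁻².
So Sv² = m⁴·s⁻⁴.
Combining: H²·Sv²·s·A = (kg²·m⁴·s⁻⁴·A⁻⁴) · (m⁴·s⁻⁴) · s · A = kg²·m⁸·s⁻⁷·A⁻³.

kg²·m⁸·s⁻⁷·A⁻³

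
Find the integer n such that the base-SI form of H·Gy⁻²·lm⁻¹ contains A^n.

H = Wb/A (inductance = flux per current),
    = kg·m²·s⁻²·A⁻².
Gy = J/kg (absorbed dose = energy per mass),
    = m²·s⁻².
So Gy⁻² = m⁻⁴·s⁴.
lm = cd·sr = cd (luminous flux; sr is dimensionless).
So lm⁻¹ = cd⁻¹.
Combining: H·Gy⁻²·lm⁻¹ = (kg·m²·s⁻²·A⁻²) · (m⁻⁴·s⁴) · cd⁻¹ = kg·m⁻²·s²·A⁻²·cd⁻¹.
The exponent of A is -2.

-2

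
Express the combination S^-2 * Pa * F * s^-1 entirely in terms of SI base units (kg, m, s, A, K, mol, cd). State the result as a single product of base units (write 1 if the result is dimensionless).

S = 1/Ω (conductance is reciprocal resistance),
    = kg⁻¹·m⁻²·s³·A².
So S⁻² = kg²·m⁴·s⁻⁶·A⁻⁴.
Pa = N/m² (pressure = force per area),
    = kg·m⁻¹·s⁻².
F = C/V (capacitance = charge per voltage),
    = A·s/(kg·m²·s⁻³·A⁻¹) (substituting C and V),
    = kg⁻¹·m⁻²·s⁴·A².
Combining: S⁻²·Pa·F·s⁻¹ = (kg²·m⁴·s⁻⁶·A⁻⁴) · (kg·m⁻¹·s⁻²) · (kg⁻¹·m⁻²·s⁴·A²) · s⁻¹ = kg²·m·s⁻⁵·A⁻².

kg²·m·s⁻⁵·A⁻²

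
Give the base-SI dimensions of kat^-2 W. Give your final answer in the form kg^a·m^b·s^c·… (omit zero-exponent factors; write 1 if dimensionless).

kat = mol/s = s⁻¹·mol (catalytic activity).
So kat⁻² = s²·mol⁻².
W = J/s (power = energy per time),
    = kg·m²·s⁻³.
Combining: kat⁻²·W = (s²·mol⁻²) · (kg·m²·s⁻³) = kg·m²·s⁻¹·mol⁻².

kg·m²·s⁻¹·mol⁻²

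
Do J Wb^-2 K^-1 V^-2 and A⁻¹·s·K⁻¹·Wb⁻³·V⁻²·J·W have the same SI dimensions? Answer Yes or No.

Left side:
  J = N·m (work = force × distance),
      = kg·m²·s⁻².
  Wb = V·s (flux: a volt is a weber per second),
      = kg·m²·s⁻²·A⁻¹.
  So Wb⁻² = kg⁻²·m⁻⁴·s⁴·A².
  V = W/A (potential = power per current),
      = kg·m²·s⁻³·A⁻¹.
  So V⁻² = kg⁻²·m⁻⁴·s⁶·A².
  Combining: J·Wb⁻²·K⁻¹·V⁻² = (kg·m²·s⁻²) · (kg⁻²·m⁻⁴·s⁴·A²) · K⁻¹ · (kg⁻²·m⁻⁴·s⁶·A²) = kg⁻³·m⁻⁶·s⁸·A⁴·K⁻¹.
Right side:
  Wb = kg·m²·s⁻²·A⁻¹.
  So Wb⁻³ = kg⁻³·m⁻⁶·s⁶·A³.
  V = kg·m²·s⁻³·A⁻¹.
  So V⁻² = kg⁻²·m⁻⁴·s⁶·A².
  J = kg·m²·s⁻².
  W = kg·m²·s⁻³.
  Combining: A⁻¹·s·K⁻¹·Wb⁻³·V⁻²·J·W = A⁻¹ · s · K⁻¹ · (kg⁻³·m⁻⁶·s⁶·A³) · (kg⁻²·m⁻⁴·s⁶·A²) · (kg·m²·s⁻²) · (kg·m²·s⁻³) = kg⁻³·m⁻⁶·s⁸·A⁴·K⁻¹.
Both reduce to kg⁻³·m⁻⁶·s⁸·A⁴·K⁻¹.

Yes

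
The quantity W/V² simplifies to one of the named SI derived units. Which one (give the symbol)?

V = W/A (potential = power per current),
    = kg·m²·s⁻³·A⁻¹.
So V⁻² = kg⁻²·m⁻⁴·s⁶·A².
W = J/s (power = energy per time),
    = kg·m²·s⁻³.
Combining: V⁻²·W = (kg⁻²·m⁻⁴·s⁶·A²) · (kg·m²·s⁻³) = kg⁻¹·m⁻²·s³·A².
kg⁻¹·m⁻²·s³·A² is the base-SI form of the siemens.

S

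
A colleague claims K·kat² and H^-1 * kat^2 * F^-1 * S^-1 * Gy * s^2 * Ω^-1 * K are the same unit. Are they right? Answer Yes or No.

Left side:
  kat = mol/s = s⁻¹·mol (catalytic activity).
  So kat² = s⁻²·mol².
  Combining: K·kat² = K · (s⁻²·mol²) = s⁻²·K·mol².
Right side:
  H = Wb/A (inductance = flux per current),
      = kg·m²·s⁻²·A⁻².
  So H⁻¹ = kg⁻¹·m⁻²·s²·A².
  kat = mol/s = s⁻¹·mol (catalytic activity).
  So kat² = s⁻²·mol².
  F = C/V (capacitance = charge per voltage),
      = A·s/(kg·m²·s⁻³·A⁻¹) (substituting C and V),
      = kg⁻¹·m⁻²·s⁴·A².
  So F⁻¹ = kg·m²·s⁻⁴·A⁻².
  S = 1/Ω (conductance is reciprocal resistance),
      = kg⁻¹·m⁻²·s³·A².
  So S⁻¹ = kg·m²·s⁻³·A⁻².
  Gy = J/kg (absorbed dose = energy per mass),
      = m²·s⁻².
  Ω = V/A (resistance = voltage per current),
      = kg·m²·s⁻³·A⁻².
  So Ω⁻¹ = kg⁻¹·m⁻²·s³·A².
  Combining: H⁻¹·kat²·F⁻¹·S⁻¹·Gy·s²·Ω⁻¹·K = (kg⁻¹·m⁻²·s²·A²) · (s⁻²·mol²) · (kg·m²·s⁻⁴·A⁻²) · (kg·m²·s⁻³·A⁻²) · (m²·s⁻²) · s² · (kg⁻¹·m⁻²·s³·A²) · K = m²·s⁻⁴·K·mol².
Left is s⁻²·K·mol²; right is m²·s⁻⁴·K·mol² — different.

No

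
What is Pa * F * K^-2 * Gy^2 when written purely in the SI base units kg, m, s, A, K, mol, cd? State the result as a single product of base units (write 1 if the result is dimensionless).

Pa = N/m² (pressure = force per area),
    = kg·m⁻¹·s⁻².
F = C/V (capacitance = charge per voltage),
    = A·s/(kg·m²·s⁻³·A⁻¹) (substituting C and V),
    = kg⁻¹·m⁻²·s⁴·A².
Gy = J/kg (absorbed dose = energy per mass),
    = m²·s⁻².
So Gy² = m⁴·s⁻⁴.
Combining: Pa·F·K⁻²·Gy² = (kg·m⁻¹·s⁻²) · (kg⁻¹·m⁻²·s⁴·A²) · K⁻² · (m⁴·s⁻⁴) = m·s⁻²·A²·K⁻².

m·s⁻²·A²·K⁻²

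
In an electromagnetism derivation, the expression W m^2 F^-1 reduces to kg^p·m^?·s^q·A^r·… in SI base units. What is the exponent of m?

W = J/s (power = energy per time),
    = kg·m²·s⁻³.
F = C/V (capacitance = charge per voltage),
    = A·s/(kg·m²·s⁻³·A⁻¹) (substituting C and V),
    = kg⁻¹·m⁻²·s⁴·A².
So F⁻¹ = kg·m²·s⁻⁴·A⁻².
Combining: W·m²·F⁻¹ = (kg·m²·s⁻³) · m² · (kg·m²·s⁻⁴·A⁻²) = kg²·m⁶·s⁻⁷·A⁻².
The exponent of m is 6.

6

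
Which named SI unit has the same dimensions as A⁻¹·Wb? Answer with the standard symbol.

Wb = kg·m²·s⁻²·A⁻¹.
Combining: A⁻¹·Wb = A⁻¹ · (kg·m²·s⁻²·A⁻¹) = kg·m²·s⁻²·A⁻².
kg·m²·s⁻²·A⁻² is the base-SI form of the henry.

H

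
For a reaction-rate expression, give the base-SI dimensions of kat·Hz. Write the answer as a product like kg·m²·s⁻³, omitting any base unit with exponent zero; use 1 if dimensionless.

kat = s⁻¹·mol.
Hz = s⁻¹.
Combining: kat·Hz = (s⁻¹·mol) · s⁻¹ = s⁻²·mol.

s⁻²·mol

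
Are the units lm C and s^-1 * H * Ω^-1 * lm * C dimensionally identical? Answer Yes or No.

Left side:
  lm = cd·sr = cd (luminous flux; sr is dimensionless).
  C = A·s = s·A (charge = current × time).
  Combining: lm·C = cd · (s·A) = s·A·cd.
Right side:
  H = Wb/A (inductance = flux per current),
      = kg·m²·s⁻²·A⁻².
  Ω = V/A (resistance = voltage per current),
      = kg·m²·s⁻³·A⁻².
  So Ω⁻¹ = kg⁻¹·m⁻²·s³·A².
  lm = cd·sr = cd (luminous flux; sr is dimensionless).
  C = A·s = s·A (charge = current × time).
  Combining: s⁻¹·H·Ω⁻¹·lm·C = s⁻¹ · (kg·m²·s⁻²·A⁻²) · (kg⁻¹·m⁻²·s³·A²) · cd · (s·A) = s·A·cd.
Both reduce to s·A·cd.

Yes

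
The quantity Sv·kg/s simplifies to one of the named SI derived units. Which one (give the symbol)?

W

Sv = m²·s⁻².
Combining: Sv·kg·s⁻¹ = (m²·s⁻²) · kg · s⁻¹ = kg·m²·s⁻³.
kg·m²·s⁻³ is the base-SI form of the watt.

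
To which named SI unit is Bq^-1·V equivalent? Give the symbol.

Bq = s⁻¹.
So Bq⁻¹ = s.
V = kg·m²·s⁻³·A⁻¹.
Combining: Bq⁻¹·V = s · (kg·m²·s⁻³·A⁻¹) = kg·m²·s⁻²·A⁻¹.
kg·m²·s⁻²·A⁻¹ is the base-SI form of the weber.

Wb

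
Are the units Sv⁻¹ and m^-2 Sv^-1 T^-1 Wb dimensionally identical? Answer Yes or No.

Left side:
  Sv = J/kg (equivalent dose = energy per mass),
      = m²·s⁻².
  So Sv⁻¹ = m⁻²·s².
Right side:
  Sv = m²·s⁻².
  So Sv⁻¹ = m⁻²·s².
  T = kg·s⁻²·A⁻¹.
  So T⁻¹ = kg⁻¹·s²·A.
  Wb = kg·m²·s⁻²·A⁻¹.
  Combining: m⁻²·Sv⁻¹·T⁻¹·Wb = m⁻² · (m⁻²·s²) · (kg⁻¹·s²·A) · (kg·m²·s⁻²·A⁻¹) = m⁻²·s².
Both reduce to m⁻²·s².

Yes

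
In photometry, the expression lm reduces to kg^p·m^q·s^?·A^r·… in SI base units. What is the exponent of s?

0

lm = cd·sr = cd (luminous flux; sr is dimensionless).
The exponent of s is 0.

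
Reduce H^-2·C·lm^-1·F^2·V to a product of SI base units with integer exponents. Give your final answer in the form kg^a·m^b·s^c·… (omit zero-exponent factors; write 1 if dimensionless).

kg⁻³·m⁻⁶·s¹⁰·A⁸·cd⁻¹

H = Wb/A (inductance = flux per current),
    = kg·m²·s⁻²·A⁻².
So H⁻² = kg⁻²·m⁻⁴·s⁴·A⁴.
C = A·s = s·A (charge = current × time).
lm = cd·sr = cd (luminous flux; sr is dimensionless).
So lm⁻¹ = cd⁻¹.
F = C/V (capacitance = charge per voltage),
    = A·s/(kg·m²·s⁻³·A⁻¹) (substituting C and V),
    = kg⁻¹·m⁻²·s⁴·A².
So F² = kg⁻²·m⁻⁴·s⁸·A⁴.
V = W/A (potential = power per current),
    = kg·m²·s⁻³·A⁻¹.
Combining: H⁻²·C·lm⁻¹·F²·V = (kg⁻²·m⁻⁴·s⁴·A⁴) · (s·A) · cd⁻¹ · (kg⁻²·m⁻⁴·s⁸·A⁴) · (kg·m²·s⁻³·A⁻¹) = kg⁻³·m⁻⁶·s¹⁰·A⁸·cd⁻¹.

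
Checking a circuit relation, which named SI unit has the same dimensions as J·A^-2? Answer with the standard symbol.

J = N·m (work = force × distance),
    = kg·m²·s⁻².
Combining: J·A⁻² = (kg·m²·s⁻²) · A⁻² = kg·m²·s⁻²·A⁻².
kg·m²·s⁻²·A⁻² is the base-SI form of the henry.

H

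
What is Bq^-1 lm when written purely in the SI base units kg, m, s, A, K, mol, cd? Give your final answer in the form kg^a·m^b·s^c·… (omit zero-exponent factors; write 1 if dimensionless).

s·cd

Bq = s⁻¹.
So Bq⁻¹ = s.
lm = cd.
Combining: Bq⁻¹·lm = s · cd = s·cd.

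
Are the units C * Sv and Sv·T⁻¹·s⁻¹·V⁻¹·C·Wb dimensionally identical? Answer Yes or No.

No

Left side:
  C = s·A.
  Sv = m²·s⁻².
  Combining: C·Sv = (s·A) · (m²·s⁻²) = m²·s⁻¹·A.
Right side:
  Sv = m²·s⁻².
  T = kg·s⁻²·A⁻¹.
  So T⁻¹ = kg⁻¹·s²·A.
  V = kg·m²·s⁻³·A⁻¹.
  So V⁻¹ = kg⁻¹·m⁻²·s³·A.
  C = s·A.
  Wb = kg·m²·s⁻²·A⁻¹.
  Combining: Sv·T⁻¹·s⁻¹·V⁻¹·C·Wb = (m²·s⁻²) · (kg⁻¹·s²·A) · s⁻¹ · (kg⁻¹·m⁻²·s³·A) · (s·A) · (kg·m²·s⁻²·A⁻¹) = kg⁻¹·m²·s·A².
Left is m²·s⁻¹·A; right is kg⁻¹·m²·s·A² — different.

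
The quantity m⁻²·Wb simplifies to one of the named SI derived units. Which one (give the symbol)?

T

Wb = V·s (flux: a volt is a weber per second),
    = kg·m²·s⁻²·A⁻¹.
Combining: m⁻²·Wb = m⁻² · (kg·m²·s⁻²·A⁻¹) = kg·s⁻²·A⁻¹.
kg·s⁻²·A⁻¹ is the base-SI form of the tesla.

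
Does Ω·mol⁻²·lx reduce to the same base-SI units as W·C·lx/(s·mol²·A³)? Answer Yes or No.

Yes

Left side:
  Ω = V/A (resistance = voltage per current),
      = kg·m²·s⁻³·A⁻².
  lx = lm/m² (illuminance = luminous flux per area),
      = m⁻²·cd.
  Combining: Ω·mol⁻²·lx = (kg·m²·s⁻³·A⁻²) · mol⁻² · (m⁻²·cd) = kg·s⁻³·A⁻²·mol⁻²·cd.
Right side:
  W = J/s (power = energy per time),
      = kg·m²·s⁻³.
  C = A·s = s·A (charge = current × time).
  lx = lm/m² (illuminance = luminous flux per area),
      = m⁻²·cd.
  Combining: s⁻¹·W·mol⁻²·C·lx·A⁻³ = s⁻¹ · (kg·m²·s⁻³) · mol⁻² · (s·A) · (m⁻²·cd) · A⁻³ = kg·s⁻³·A⁻²·mol⁻²·cd.
Both reduce to kg·s⁻³·A⁻²·mol⁻²·cd.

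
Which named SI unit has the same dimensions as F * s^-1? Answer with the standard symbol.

S

F = C/V (capacitance = charge per voltage),
    = A·s/(kg·m²·s⁻³·A⁻¹) (substituting C and V),
    = kg⁻¹·m⁻²·s⁴·A².
Combining: F·s⁻¹ = (kg⁻¹·m⁻²·s⁴·A²) · s⁻¹ = kg⁻¹·m⁻²·s³·A².
kg⁻¹·m⁻²·s³·A² is the base-SI form of the siemens.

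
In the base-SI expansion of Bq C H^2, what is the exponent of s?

Bq = 1/s = s⁻¹ (activity is decays per second).
C = A·s = s·A (charge = current × time).
H = Wb/A (inductance = flux per current),
    = kg·m²·s⁻²·A⁻².
So H² = kg²·m⁴·s⁻⁴·A⁻⁴.
Combining: Bq·C·H² = s⁻¹ · (s·A) · (kg²·m⁴·s⁻⁴·A⁻⁴) = kg²·m⁴·s⁻⁴·A⁻³.
The exponent of s is -4.

-4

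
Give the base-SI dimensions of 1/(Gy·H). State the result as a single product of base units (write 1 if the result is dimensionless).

Gy = J/kg (absorbed dose = energy per mass),
    = m²·s⁻².
So Gy⁻¹ = m⁻²·s².
H = Wb/A (inductance = flux per current),
    = kg·m²·s⁻²·A⁻².
So H⁻¹ = kg⁻¹·m⁻²·s²·A².
Combining: Gy⁻¹·H⁻¹ = (m⁻²·s²) · (kg⁻¹·m⁻²·s²·A²) = kg⁻¹·m⁻⁴·s⁴·A².

kg⁻¹·m⁻⁴·s⁴·A²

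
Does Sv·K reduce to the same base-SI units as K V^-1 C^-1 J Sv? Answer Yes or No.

Yes

Left side:
  Sv = J/kg (equivalent dose = energy per mass),
      = m²·s⁻².
  Combining: Sv·K = (m²·s⁻²) · K = m²·s⁻²·K.
Right side:
  V = kg·m²·s⁻³·A⁻¹.
  So V⁻¹ = kg⁻¹·m⁻²·s³·A.
  C = s·A.
  So C⁻¹ = s⁻¹·A⁻¹.
  J = kg·m²·s⁻².
  Sv = m²·s⁻².
  Combining: K·V⁻¹·C⁻¹·J·Sv = K · (kg⁻¹·m⁻²·s³·A) · (s⁻¹·A⁻¹) · (kg·m²·s⁻²) · (m²·s⁻²) = m²·s⁻²·K.
Both reduce to m²·s⁻²·K.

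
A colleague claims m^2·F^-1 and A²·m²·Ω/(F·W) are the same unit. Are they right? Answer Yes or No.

Left side:
  F = C/V (capacitance = charge per voltage),
      = A·s/(kg·m²·s⁻³·A⁻¹) (substituting C and V),
      = kg⁻¹·m⁻²·s⁴·A².
  So F⁻¹ = kg·m²·s⁻⁴·A⁻².
  Combining: m²·F⁻¹ = m² · (kg·m²·s⁻⁴·A⁻²) = kg·m⁴·s⁻⁴·A⁻².
Right side:
  F = kg⁻¹·m⁻²·s⁴·A².
  So F⁻¹ = kg·m²·s⁻⁴·A⁻².
  Ω = kg·m²·s⁻³·A⁻².
  W = kg·m²·s⁻³.
  So W⁻¹ = kg⁻¹·m⁻²·s³.
  Combining: A²·F⁻¹·m²·Ω·W⁻¹ = A² · (kg·m²·s⁻⁴·A⁻²) · m² · (kg·m²·s⁻³·A⁻²) · (kg⁻¹·m⁻²·s³) = kg·m⁴·s⁻⁴·A⁻².
Both reduce to kg·m⁴·s⁻⁴·A⁻².

Yes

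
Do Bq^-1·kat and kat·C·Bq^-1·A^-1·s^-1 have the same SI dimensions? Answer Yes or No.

Yes

Left side:
  Bq = 1/s = s⁻¹ (activity is decays per second).
  So Bq⁻¹ = s.
  kat = mol/s = s⁻¹·mol (catalytic activity).
  Combining: Bq⁻¹·kat = s · (s⁻¹·mol) = mol.
Right side:
  kat = s⁻¹·mol.
  C = s·A.
  Bq = s⁻¹.
  So Bq⁻¹ = s.
  Combining: kat·C·Bq⁻¹·A⁻¹·s⁻¹ = (s⁻¹·mol) · (s·A) · s · A⁻¹ · s⁻¹ = mol.
Both reduce to mol.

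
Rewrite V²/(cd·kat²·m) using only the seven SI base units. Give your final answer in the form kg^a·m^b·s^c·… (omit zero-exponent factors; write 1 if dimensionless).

kg²·m³·s⁻⁴·A⁻²·mol⁻²·cd⁻¹

kat = s⁻¹·mol.
So kat⁻² = s²·mol⁻².
V = kg·m²·s⁻³·A⁻¹.
So V² = kg²·m⁴·s⁻⁶·A⁻².
Combining: cd⁻¹·kat⁻²·V²·m⁻¹ = cd⁻¹ · (s²·mol⁻²) · (kg²·m⁴·s⁻⁶·A⁻²) · m⁻¹ = kg²·m³·s⁻⁴·A⁻²·mol⁻²·cd⁻¹.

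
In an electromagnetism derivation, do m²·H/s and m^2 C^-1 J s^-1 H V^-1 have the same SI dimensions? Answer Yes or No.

Yes

Left side:
  H = kg·m²·s⁻²·A⁻².
  Combining: m²·H·s⁻¹ = m² · (kg·m²·s⁻²·A⁻²) · s⁻¹ = kg·m⁴·s⁻³·A⁻².
Right side:
  C = s·A.
  So C⁻¹ = s⁻¹·A⁻¹.
  J = kg·m²·s⁻².
  H = kg·m²·s⁻²·A⁻².
  V = kg·m²·s⁻³·A⁻¹.
  So V⁻¹ = kg⁻¹·m⁻²·s³·A.
  Combining: m²·C⁻¹·J·s⁻¹·H·V⁻¹ = m² · (s⁻¹·A⁻¹) · (kg·m²·s⁻²) · s⁻¹ · (kg·m²·s⁻²·A⁻²) · (kg⁻¹·m⁻²·s³·A) = kg·m⁴·s⁻³·A⁻².
Both reduce to kg·m⁴·s⁻³·A⁻².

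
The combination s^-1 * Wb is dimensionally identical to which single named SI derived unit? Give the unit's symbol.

V

Wb = kg·m²·s⁻²·A⁻¹.
Combining: s⁻¹·Wb = s⁻¹ · (kg·m²·s⁻²·A⁻¹) = kg·m²·s⁻³·A⁻¹.
kg·m²·s⁻³·A⁻¹ is the base-SI form of the volt.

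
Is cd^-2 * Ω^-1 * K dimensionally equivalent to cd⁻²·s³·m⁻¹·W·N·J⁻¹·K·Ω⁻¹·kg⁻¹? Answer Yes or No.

Yes

Left side:
  Ω = V/A (resistance = voltage per current),
      = kg·m²·s⁻³·A⁻².
  So Ω⁻¹ = kg⁻¹·m⁻²·s³·A².
  Combining: cd⁻²·Ω⁻¹·K = cd⁻² · (kg⁻¹·m⁻²·s³·A²) · K = kg⁻¹·m⁻²·s³·A²·K·cd⁻².
Right side:
  W = J/s (power = energy per time),
      = kg·m²·s⁻³.
  N = kg·m/s² = kg·m·s⁻² (force = mass × acceleration).
  J = N·m (work = force × distance),
      = kg·m²·s⁻².
  So J⁻¹ = kg⁻¹·m⁻²·s².
  Ω = V/A (resistance = voltage per current),
      = kg·m²·s⁻³·A⁻².
  So Ω⁻¹ = kg⁻¹·m⁻²·s³·A².
  Combining: cd⁻²·s³·m⁻¹·W·N·J⁻¹·K·Ω⁻¹·kg⁻¹ = cd⁻² · s³ · m⁻¹ · (kg·m²·s⁻³) · (kg·m·s⁻²) · (kg⁻¹·m⁻²·s²) · K · (kg⁻¹·m⁻²·s³·A²) · kg⁻¹ = kg⁻¹·m⁻²·s³·A²·K·cd⁻².
Both reduce to kg⁻¹·m⁻²·s³·A²·K·cd⁻².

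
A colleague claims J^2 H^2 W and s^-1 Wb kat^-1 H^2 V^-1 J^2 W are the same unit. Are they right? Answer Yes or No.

Left side:
  J = N·m (work = force × distance),
      = kg·m²·s⁻².
  So J² = kg²·m⁴·s⁻⁴.
  H = Wb/A (inductance = flux per current),
      = kg·m²·s⁻²·A⁻².
  So H² = kg²·m⁴·s⁻⁴·A⁻⁴.
  W = J/s (power = energy per time),
      = kg·m²·s⁻³.
  Combining: J²·H²·W = (kg²·m⁴·s⁻⁴) · (kg²·m⁴·s⁻⁴·A⁻⁴) · (kg·m²·s⁻³) = kg⁵·m¹⁰·s⁻¹¹·A⁻⁴.
Right side:
  Wb = V·s (flux: a volt is a weber per second),
      = kg·m²·s⁻²·A⁻¹.
  kat = mol/s = s⁻¹·mol (catalytic activity).
  So kat⁻¹ = s·mol⁻¹.
  H = Wb/A (inductance = flux per current),
      = kg·m²·s⁻²·A⁻².
  So H² = kg²·m⁴·s⁻⁴·A⁻⁴.
  V = W/A (potential = power per current),
      = kg·m²·s⁻³·A⁻¹.
  So V⁻¹ = kg⁻¹·m⁻²·s³·A.
  J = N·m (work = force × distance),
      = kg·m²·s⁻².
  So J² = kg²·m⁴·s⁻⁴.
  W = J/s (power = energy per time),
      = kg·m²·s⁻³.
  Combining: s⁻¹·Wb·kat⁻¹·H²·V⁻¹·J²·W = s⁻¹ · (kg·m²·s⁻²·A⁻¹) · (s·mol⁻¹) · (kg²·m⁴·s⁻⁴·A⁻⁴) · (kg⁻¹·m⁻²·s³·A) · (kg²·m⁴·s⁻⁴) · (kg·m²·s⁻³) = kg⁵·m¹⁰·s⁻¹⁰·A⁻⁴·mol⁻¹.
Left is kg⁵·m¹⁰·s⁻¹¹·A⁻⁴; right is kg⁵·m¹⁰·s⁻¹⁰·A⁻⁴·mol⁻¹ — different.

No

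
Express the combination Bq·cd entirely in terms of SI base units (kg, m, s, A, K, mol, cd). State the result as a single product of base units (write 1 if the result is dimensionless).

Bq = s⁻¹.
Combining: Bq·cd = s⁻¹ · cd = s⁻¹·cd.

s⁻¹·cd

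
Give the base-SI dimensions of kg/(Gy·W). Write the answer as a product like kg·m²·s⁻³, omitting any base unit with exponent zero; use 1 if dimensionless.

m⁻⁴·s⁵

Gy = m²·s⁻².
So Gy⁻¹ = m⁻²·s².
W = kg·m²·s⁻³.
So W⁻¹ = kg⁻¹·m⁻²·s³.
Combining: Gy⁻¹·W⁻¹·kg = (m⁻²·s²) · (kg⁻¹·m⁻²·s³) · kg = m⁻⁴·s⁵.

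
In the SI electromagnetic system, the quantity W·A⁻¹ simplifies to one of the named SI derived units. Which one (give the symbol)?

V

W = kg·m²·s⁻³.
Combining: W·A⁻¹ = (kg·m²·s⁻³) · A⁻¹ = kg·m²·s⁻³·A⁻¹.
kg·m²·s⁻³·A⁻¹ is the base-SI form of the volt.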